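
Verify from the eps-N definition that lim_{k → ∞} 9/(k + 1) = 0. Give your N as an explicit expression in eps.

Suppose eps > 0. For k ≥ 1, |9/(k + 1) − 0| = 9/(k + 1) ≤ 9/k.
We need 9/k < eps, i.e. k > 9/eps.
Take N = 9/eps. If k > N then |9/(k + 1)| ≤ 9/k < eps.

N = 9/eps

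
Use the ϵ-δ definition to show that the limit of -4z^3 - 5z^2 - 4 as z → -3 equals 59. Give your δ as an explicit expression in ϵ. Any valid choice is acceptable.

Let ϵ > 0 be given. We want δ > 0 such that 0 < |z + 3| < δ implies |(-4z^3 - 5z^2 - 4) − 59| < ϵ.
(-4z^3 - 5z^2 - 4) − 59 = -4z^3 - 5z^2 - 63 = (z + 3)(-4z^2 + 7z - 21).
So |(-4z^3 - 5z^2 - 4) − 59| = |z + 3|·|-4z^2 + 7z - 21|.
Require δ ≤ 2. Then |z + 3| < 2 gives |z| < 5, and by the triangle inequality |-4z^2 + 7z - 21| ≤ 4·5^2 + 7·5 + 21 = 156.
Hence |(-4z^3 - 5z^2 - 4) − 59| ≤ 156|z + 3| < ϵ provided |z + 3| < ϵ/156.
Take δ = min(2, ϵ/156). Then 0 < |z + 3| < δ gives both |z + 3| < 2 and |z + 3| < ϵ/156, so |(-4z^3 - 5z^2 - 4) − 59| < ϵ.

δ = min(2, ϵ/156)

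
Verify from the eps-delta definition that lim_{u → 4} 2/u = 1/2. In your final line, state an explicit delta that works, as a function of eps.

Let eps > 0 be given. We seek delta > 0 such that 0 < |u − 4| < delta implies |2/u − (1/2)| < eps.
|2/u − (1/2)| = 2·|4 − u|/(4·|u|) = 2|u − 4|/(4|u|).
Restrict delta ≤ 2. Then |u − 4| < 2 gives |u| > 2, so 4|u| > 8.
Then |2/u − (1/2)| < 2|u − 4|/8, which is < eps when |u − 4| < 4eps.
Take delta = min(2, 4eps). Then 0 < |u − 4| < delta gives both |u − 4| < 2 and |u − 4| < 4eps, so |2/u − (1/2)| < eps.

delta = min(2, 4eps)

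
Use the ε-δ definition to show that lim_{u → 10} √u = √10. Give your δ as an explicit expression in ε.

Suppose ε > 0. We want δ > 0 such that 0 < |u − 10| < δ implies |√u − √10| < ε.
Multiplying by the conjugate, |√u − √10| = |u − 10|/(√u + √10).
Restrict δ ≤ 10 so that |u − 10| < 10 forces u > 0, and then √u + √10 > √10.
Hence |√u − √10| < |u − 10|/√10, which is < ε once |u − 10| < √10·ε.
Take δ = min(10, √10·ε). If 0 < |u − 10| < δ then u > 0 and |√u − √10| < |u − 10|/√10 < ε.

δ = min(10, √10·ε)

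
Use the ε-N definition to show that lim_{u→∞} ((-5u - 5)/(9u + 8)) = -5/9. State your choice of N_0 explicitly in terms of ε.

Let ε > 0 be given. We seek N_0 > 0 such that u > N_0 implies |(-5u - 5)/(9u + 8) + 5/9| < ε.
(-5u - 5)/(9u + 8) + 5/9 = (9(-5u - 5) − (-5)(9u + 8)) / (9(9u + 8)) = -5/(9(9u + 8)).
For u > 0 we have 9u + 8 > 9u, so |(-5u - 5)/(9u + 8) + 5/9| = 5/(9(9u + 8)) < 5/(9·9u) = (5/81)/u.
Thus |(-5u - 5)/(9u + 8) + 5/9| < ε whenever u > (5/81)/ε.
Take N_0 = (5/81)/ε. If u > N_0 then |(-5u - 5)/(9u + 8) + 5/9| < (5/81)/u < ε.

N_0 = (5/81)/ε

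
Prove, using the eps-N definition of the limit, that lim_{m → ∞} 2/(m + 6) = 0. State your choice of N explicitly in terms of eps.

Let eps > 0. For m ≥ 1, |2/(m + 6) − 0| = 2/(m + 6) ≤ 2/m.
We need 2/m < eps, i.e. m > 2/eps.
Take N = 2/eps. If m > N then |2/(m + 6)| ≤ 2/m < eps.

N = 2/eps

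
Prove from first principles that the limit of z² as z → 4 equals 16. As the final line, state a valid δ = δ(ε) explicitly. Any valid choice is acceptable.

Let ε > 0. We seek δ > 0 with 0 < |z − 4| < δ ⇒ |z² − 16| < ε.
Factor: z² − 16 = (z − 4)(z + 4), so |z² − 16| = |z − 4|·|z + 4|.
Restrict δ ≤ 2. Then |z − 4| < 2 gives |z| < 6, so by the triangle inequality |z + 4| ≤ 6 + 4 = 10.
Hence |z² − 16| ≤ 10|z − 4|, which is < ε once |z − 4| < ε/10.
Take δ = min(2, ε/10). If 0 < |z − 4| < δ then both bounds hold and |z² − 16| ≤ 10|z − 4| < 10·(ε/10) = ε.

δ = min(2, ε/10)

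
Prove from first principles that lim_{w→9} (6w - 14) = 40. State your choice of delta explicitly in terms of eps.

Suppose eps > 0. We need delta > 0 so that 0 < |w − 9| < delta implies |(6w - 14) − 40| < eps.
|(6w - 14) − 40| = |6w - 54| = 6|w − 9|.
Thus it suffices that |w − 9| < eps/6.
Take delta = eps/6. If 0 < |w − 9| < delta then |(6w - 14) − 40| = 6|w − 9| < 6·(eps/6) = eps.

delta = eps/6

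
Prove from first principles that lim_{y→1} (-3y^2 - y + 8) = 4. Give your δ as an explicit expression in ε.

Suppose ε > 0. We want δ > 0 such that 0 < |y − 1| < δ implies |(-3y^2 - y + 8) − 4| < ε.
(-3y^2 - y + 8) − 4 = -3y^2 - y + 4 = (y − 1)(-3y - 4).
So |(-3y^2 - y + 8) − 4| = |y − 1|·|-3y - 4|.
Require δ ≤ 1. Then |y − 1| < 1 gives |y| < 2, and by the triangle inequality |-3y - 4| ≤ 3·2 + 4 = 10.
Hence |(-3y^2 - y + 8) − 4| ≤ 10|y − 1| < ε provided |y − 1| < ε/10.
Choosing δ = min(1, ε/10) ensures both conditions, hence |(-3y^2 - y + 8) − 4| < ε.

δ = min(1, ε/10)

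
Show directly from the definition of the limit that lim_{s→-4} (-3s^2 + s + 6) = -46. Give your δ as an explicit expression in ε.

δ = min(1, ε/28)

Fix ε > 0. We want δ > 0 such that 0 < |s + 4| < δ implies |(-3s^2 + s + 6) + 46| < ε.
(-3s^2 + s + 6) + 46 = -3s^2 + s + 52 = (s + 4)(-3s + 13).
So |(-3s^2 + s + 6) + 46| = |s + 4|·|-3s + 13|.
Require δ ≤ 1. Then |s + 4| < 1 gives |s| < 5, and by the triangle inequality |-3s + 13| ≤ 3·5 + 13 = 28.
Hence |(-3s^2 + s + 6) + 46| ≤ 28|s + 4| < ε provided |s + 4| < ε/28.
Choosing δ = min(1, ε/28) ensures both conditions, hence |(-3s^2 + s + 6) + 46| < ε.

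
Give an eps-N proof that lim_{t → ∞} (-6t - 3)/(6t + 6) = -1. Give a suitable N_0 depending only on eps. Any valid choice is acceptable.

Let eps > 0. We seek N_0 > 0 such that t > N_0 implies |(-6t - 3)/(6t + 6) + 1| < eps.
(-6t - 3)/(6t + 6) + 1 = (6(-6t - 3) − (-6)(6t + 6)) / (6(6t + 6)) = 18/(6(6t + 6)).
For t > 0 we have 6t + 6 > 6t, so |(-6t - 3)/(6t + 6) + 1| = 18/(6(6t + 6)) < 18/(6·6t) = (1/2)/t.
Thus |(-6t - 3)/(6t + 6) + 1| < eps whenever t > (1/2)/eps.
Take N_0 = (1/2)/eps. If t > N_0 then |(-6t - 3)/(6t + 6) + 1| < (1/2)/t < eps.

N_0 = (1/2)/eps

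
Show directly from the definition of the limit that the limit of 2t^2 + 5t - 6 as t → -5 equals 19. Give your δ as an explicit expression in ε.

Let ε > 0. We want δ > 0 such that 0 < |t + 5| < δ implies |(2t^2 + 5t - 6) − 19| < ε.
(2t^2 + 5t - 6) − 19 = 2t^2 + 5t - 25 = (t + 5)(2t - 5).
So |(2t^2 + 5t - 6) − 19| = |t + 5|·|2t - 5|.
Require δ ≤ 2. Then |t + 5| < 2 gives |t| < 7, and by the triangle inequality |2t - 5| ≤ 2·7 + 5 = 19.
Hence |(2t^2 + 5t - 6) − 19| ≤ 19|t + 5| < ε provided |t + 5| < ε/19.
Take δ = min(2, ε/19). Then 0 < |t + 5| < δ gives both |t + 5| < 2 and |t + 5| < ε/19, so |(2t^2 + 5t - 6) − 19| < ε.

δ = min(2, ε/19)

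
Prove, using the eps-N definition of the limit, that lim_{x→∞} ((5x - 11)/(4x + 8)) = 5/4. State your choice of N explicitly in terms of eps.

N = (21/4)/eps

Fix eps > 0. We seek N > 0 such that x > N implies |(5x - 11)/(4x + 8) − (5/4)| < eps.
(5x - 11)/(4x + 8) − (5/4) = (4(5x - 11) − 5(4x + 8)) / (4(4x + 8)) = -84/(4(4x + 8)).
For x > 0 we have 4x + 8 > 4x, so |(5x - 11)/(4x + 8) − (5/4)| = 84/(4(4x + 8)) < 84/(4·4x) = (21/4)/x.
Thus |(5x - 11)/(4x + 8) − (5/4)| < eps whenever x > (21/4)/eps.
Take N = (21/4)/eps. If x > N then |(5x - 11)/(4x + 8) − (5/4)| < (21/4)/x < eps.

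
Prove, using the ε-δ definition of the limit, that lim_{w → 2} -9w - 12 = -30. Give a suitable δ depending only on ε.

δ = ε/9

Fix ε > 0. We need δ > 0 so that 0 < |w − 2| < δ implies |(-9w - 12) + 30| < ε.
Since (-9w - 12) + 30 = -9(w − 2), we have |(-9w - 12) + 30| = 9|w − 2|.
Thus it suffices that |w − 2| < ε/9.
Choosing δ = ε/9 gives |(-9w - 12) + 30| = 9|w − 2| < ε whenever |w − 2| < δ.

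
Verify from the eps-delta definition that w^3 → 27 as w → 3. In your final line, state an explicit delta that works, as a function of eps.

Let eps > 0. We seek delta > 0 with 0 < |w − 3| < delta ⇒ |w^3 − 27| < eps.
Factor: w^3 − 27 = (w − 3)(w^2 + 3w + 9), so |w^3 − 27| = |w − 3|·|w^2 + 3w + 9|.
Impose delta ≤ 1 so that |w| < 4; then |w^2 + 3w + 9| ≤ 37.
Hence |w^3 − 27| ≤ 37|w − 3|, which is < eps once |w − 3| < eps/37.
Take delta = min(1, eps/37). If 0 < |w − 3| < delta then both bounds hold and |w^3 − 27| ≤ 37|w − 3| < 37·(eps/37) = eps.

delta = min(1, eps/37)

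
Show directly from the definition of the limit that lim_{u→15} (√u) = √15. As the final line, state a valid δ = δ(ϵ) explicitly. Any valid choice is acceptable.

Let ϵ > 0. We want δ > 0 such that 0 < |u − 15| < δ implies |√u − √15| < ϵ.
Rationalise: √u − √15 = (u − 15)/(√u + √15), so |√u − √15| = |u − 15|/(√u + √15).
Restrict δ ≤ 15 so that |u − 15| < 15 forces u > 0, and then √u + √15 > √15.
Hence |√u − √15| < |u − 15|/√15, which is < ϵ once |u − 15| < √15·ϵ.
Take δ = min(15, √15·ϵ). If 0 < |u − 15| < δ then u > 0 and |√u − √15| < |u − 15|/√15 < ϵ.

δ = min(15, √15·ϵ)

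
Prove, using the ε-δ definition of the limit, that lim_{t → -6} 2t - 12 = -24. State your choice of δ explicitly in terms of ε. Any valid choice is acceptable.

δ = ε/2

Let ε > 0 be given. We need δ > 0 so that 0 < |t + 6| < δ implies |(2t - 12) + 24| < ε.
|(2t - 12) + 24| = |2t + 12| = 2|t + 6|.
So 2|t + 6| < ε exactly when |t + 6| < ε/2.
Take δ = ε/2. If 0 < |t + 6| < δ then |(2t - 12) + 24| = 2|t + 6| < 2·(ε/2) = ε.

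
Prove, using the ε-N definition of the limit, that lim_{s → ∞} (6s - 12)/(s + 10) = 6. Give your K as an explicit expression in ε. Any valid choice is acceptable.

K = 72/ε

Let ε > 0 be given. We seek K > 0 such that s > K implies |(6s - 12)/(s + 10) − 6| < ε.
(6s - 12)/(s + 10) − 6 = ((6s - 12) − 6(s + 10)) / ((s + 10)) = -72/((s + 10)).
For s > 0 we have s + 10 > s, so |(6s - 12)/(s + 10) − 6| = 72/((s + 10)) < 72/(s) = 72/s.
Thus |(6s - 12)/(s + 10) − 6| < ε whenever s > 72/ε.
Take K = 72/ε. If s > K then |(6s - 12)/(s + 10) − 6| < 72/s < ε.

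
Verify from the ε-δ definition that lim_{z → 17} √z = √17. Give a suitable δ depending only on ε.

δ = min(17, √17·ε)

Let ε > 0 be given. We want δ > 0 such that 0 < |z − 17| < δ implies |√z − √17| < ε.
Multiplying by the conjugate, |√z − √17| = |z − 17|/(√z + √17).
Restrict δ ≤ 17 so that |z − 17| < 17 forces z > 0, and then √z + √17 > √17.
Hence |√z − √17| < |z − 17|/√17, which is < ε once |z − 17| < √17·ε.
Take δ = min(17, √17·ε). If 0 < |z − 17| < δ then z > 0 and |√z − √17| < |z − 17|/√17 < ε.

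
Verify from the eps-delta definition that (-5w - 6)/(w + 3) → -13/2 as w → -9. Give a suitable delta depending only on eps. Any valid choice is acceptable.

Suppose eps > 0. We want delta > 0 with 0 < |w + 9| < delta ⇒ |(-5w - 6)/(w + 3) + 13/2| < eps.
Combining over a common denominator, (-5w - 6)/(w + 3) + 13/2 = [(-5w - 6)·(-6) − 39·(w + 3)] / [(-6)·(w + 3)] = -9(w + 9) / ((-6)(w + 3)).
So |(-5w - 6)/(w + 3) + 13/2| = 9|w + 9| / (6·|w + 3|).
Require delta ≤ 3, so |w + 3| ≥ |-6| − |w + 9| > 6 − 3 = 3.
Hence |(-5w - 6)/(w + 3) + 13/2| < 9|w + 9|/(6·3) = (1/2)|w + 9|, which is < eps once |w + 9| < 2eps.
Take delta = min(3, 2eps). Then 0 < |w + 9| < delta forces both bounds, so |(-5w - 6)/(w + 3) + 13/2| < eps.

delta = min(3, 2eps)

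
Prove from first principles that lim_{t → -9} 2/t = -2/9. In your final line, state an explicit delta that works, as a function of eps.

Fix eps > 0. We seek delta > 0 such that 0 < |t + 9| < delta implies |2/t + 2/9| < eps.
|2/t + 2/9| = 2·|-9 − t|/(9·|t|) = 2|t + 9|/(9|t|).
Restrict delta ≤ 9/2. Then |t + 9| < 9/2 gives |t| > 9/2, so 9|t| > 81/2.
Then |2/t + 2/9| < 2|t + 9|/(81/2), which is < eps when |t + 9| < (81/4)eps.
Take delta = min(9/2, (81/4)eps). Then 0 < |t + 9| < delta gives both |t + 9| < 9/2 and |t + 9| < (81/4)eps, so |2/t + 2/9| < eps.

delta = min(9/2, (81/4)eps)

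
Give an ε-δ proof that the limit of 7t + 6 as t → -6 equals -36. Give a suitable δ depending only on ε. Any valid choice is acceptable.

Fix ε > 0. We need δ > 0 so that 0 < |t + 6| < δ implies |(7t + 6) + 36| < ε.
|(7t + 6) + 36| = |7t + 42| = 7|t + 6|.
So 7|t + 6| < ε exactly when |t + 6| < ε/7.
Choosing δ = ε/7 gives |(7t + 6) + 36| = 7|t + 6| < ε whenever |t + 6| < δ.

δ = ε/7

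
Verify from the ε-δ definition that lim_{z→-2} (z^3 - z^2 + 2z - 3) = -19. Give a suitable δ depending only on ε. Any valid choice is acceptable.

Let ε > 0 be given. We want δ > 0 such that 0 < |z + 2| < δ implies |(z^3 - z^2 + 2z - 3) + 19| < ε.
(z^3 - z^2 + 2z - 3) + 19 = z^3 - z^2 + 2z + 16 = (z + 2)(z^2 - 3z + 8).
So |(z^3 - z^2 + 2z - 3) + 19| = |z + 2|·|z^2 - 3z + 8|.
Assume first that |z + 2| < 1, so |z| < 3. Then |z^2 - 3z + 8| ≤ 3^2 + 3·3 + 8 = 26.
Hence |(z^3 - z^2 + 2z - 3) + 19| ≤ 26|z + 2| < ε provided |z + 2| < ε/26.
Take δ = min(1, ε/26). Then 0 < |z + 2| < δ gives both |z + 2| < 1 and |z + 2| < ε/26, so |(z^3 - z^2 + 2z - 3) + 19| < ε.

δ = min(1, ε/26)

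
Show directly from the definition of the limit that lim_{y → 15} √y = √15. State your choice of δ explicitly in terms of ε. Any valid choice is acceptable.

Fix ε > 0. We want δ > 0 such that 0 < |y − 15| < δ implies |√y − √15| < ε.
Multiplying by the conjugate, |√y − √15| = |y − 15|/(√y + √15).
Restrict δ ≤ 15 so that |y − 15| < 15 forces y > 0, and then √y + √15 > √15.
Hence |√y − √15| < |y − 15|/√15, which is < ε once |y − 15| < √15·ε.
Take δ = min(15, √15·ε). If 0 < |y − 15| < δ then y > 0 and |√y − √15| < |y − 15|/√15 < ε.

δ = min(15, √15·ε)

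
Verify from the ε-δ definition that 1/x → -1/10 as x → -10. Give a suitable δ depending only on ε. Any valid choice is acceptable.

δ = min(5, 50ε)

Let ε > 0. We seek δ > 0 such that 0 < |x + 10| < δ implies |1/x + 1/10| < ε.
|1/x + 1/10| = |-10 − x|/(10·|x|) = |x + 10|/(10|x|).
Require δ ≤ 5 so that |x| > 10 − 5 = 5, hence 10|x| > 50.
Then |1/x + 1/10| < |x + 10|/50, which is < ε when |x + 10| < 50ε.
Take δ = min(5, 50ε). Then 0 < |x + 10| < δ gives both |x + 10| < 5 and |x + 10| < 50ε, so |1/x + 1/10| < ε.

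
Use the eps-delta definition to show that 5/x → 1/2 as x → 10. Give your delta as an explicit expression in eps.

delta = min(5, 10eps)

Fix eps > 0. We seek delta > 0 such that 0 < |x − 10| < delta implies |5/x − (1/2)| < eps.
|5/x − (1/2)| = 5·|10 − x|/(10·|x|) = 5|x − 10|/(10|x|).
Require delta ≤ 5 so that |x| > 10 − 5 = 5, hence 10|x| > 50.
Then |5/x − (1/2)| < 5|x − 10|/50, which is < eps when |x − 10| < 10eps.
Take delta = min(5, 10eps). Then 0 < |x − 10| < delta gives both |x − 10| < 5 and |x − 10| < 10eps, so |5/x − (1/2)| < eps.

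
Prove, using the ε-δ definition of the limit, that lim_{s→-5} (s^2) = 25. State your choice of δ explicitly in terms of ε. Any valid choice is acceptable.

Fix ε > 0. We seek δ > 0 with 0 < |s + 5| < δ ⇒ |s^2 − 25| < ε.
Factor: s^2 − 25 = (s + 5)(s - 5), so |s^2 − 25| = |s + 5|·|s - 5|.
Impose δ ≤ 1 so that |s| < 6; then |s - 5| ≤ 11.
Hence |s^2 − 25| ≤ 11|s + 5|, which is < ε once |s + 5| < ε/11.
Take δ = min(1, ε/11). If 0 < |s + 5| < δ then both bounds hold and |s^2 − 25| ≤ 11|s + 5| < 11·(ε/11) = ε.

δ = min(1, ε/11)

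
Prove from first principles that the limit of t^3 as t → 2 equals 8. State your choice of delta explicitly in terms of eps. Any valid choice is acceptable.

delta = min(2, eps/28)

Let eps > 0. We seek delta > 0 with 0 < |t − 2| < delta ⇒ |t^3 − 8| < eps.
Factor: t^3 − 8 = (t − 2)(t^2 + 2t + 4), so |t^3 − 8| = |t − 2|·|t^2 + 2t + 4|.
Restrict delta ≤ 2. Then |t − 2| < 2 gives |t| < 4, so by the triangle inequality |t^2 + 2t + 4| ≤ 4^2 + 2·4 + 4 = 28.
Hence |t^3 − 8| ≤ 28|t − 2|, which is < eps once |t − 2| < eps/28.
Take delta = min(2, eps/28). If 0 < |t − 2| < delta then both bounds hold and |t^3 − 8| ≤ 28|t − 2| < 28·(eps/28) = eps.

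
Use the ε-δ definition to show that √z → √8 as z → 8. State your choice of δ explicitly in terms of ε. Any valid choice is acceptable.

δ = min(8, √8·ε)

Let ε > 0. We want δ > 0 such that 0 < |z − 8| < δ implies |√z − √8| < ε.
Rationalise: √z − √8 = (z − 8)/(√z + √8), so |√z − √8| = |z − 8|/(√z + √8).
Restrict δ ≤ 8 so that |z − 8| < 8 forces z > 0, and then √z + √8 > √8.
Hence |√z − √8| < |z − 8|/√8, which is < ε once |z − 8| < √8·ε.
Take δ = min(8, √8·ε). If 0 < |z − 8| < δ then z > 0 and |√z − √8| < |z − 8|/√8 < ε.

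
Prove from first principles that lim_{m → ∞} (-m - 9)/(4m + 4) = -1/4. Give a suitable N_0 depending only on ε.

Let ε > 0. For m ≥ 1, |(-m - 9)/(4m + 4) + 1/4| = |-32|/(4(4m + 4)) = 32/(4(4m + 4)).
Since 4m + 4 ≥ 4m for m ≥ 1, this is ≤ 32/(4·4m) = 2/m.
So |(-m - 9)/(4m + 4) + 1/4| < ε whenever m > 2/ε.
Take N_0 = 2/ε. If m > N_0 then |(-m - 9)/(4m + 4) + 1/4| ≤ 2/m < ε.

N_0 = 2/ε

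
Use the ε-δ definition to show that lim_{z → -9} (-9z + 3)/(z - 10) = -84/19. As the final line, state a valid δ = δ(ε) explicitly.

Let ε > 0. We want δ > 0 with 0 < |z + 9| < δ ⇒ |(-9z + 3)/(z - 10) + 84/19| < ε.
Combining over a common denominator, (-9z + 3)/(z - 10) + 84/19 = [(-9z + 3)·(-19) − 84·(z - 10)] / [(-19)·(z - 10)] = 87(z + 9) / ((-19)(z - 10)).
So |(-9z + 3)/(z - 10) + 84/19| = 87|z + 9| / (19·|z − 10|).
Require δ ≤ 19/2, so |z − 10| ≥ |-19| − |z + 9| > 19 − 19/2 = 19/2.
Hence |(-9z + 3)/(z - 10) + 84/19| < 87|z + 9|/(19·(19/2)) = (174/361)|z + 9|, which is < ε once |z + 9| < (361/174)ε.
Take δ = min(19/2, (361/174)ε). Then 0 < |z + 9| < δ forces both bounds, so |(-9z + 3)/(z - 10) + 84/19| < ε.

δ = min(19/2, (361/174)ε)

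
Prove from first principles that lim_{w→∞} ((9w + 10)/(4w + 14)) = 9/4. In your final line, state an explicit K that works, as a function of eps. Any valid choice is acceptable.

Let eps > 0 be given. We seek K > 0 such that w > K implies |(9w + 10)/(4w + 14) − (9/4)| < eps.
(9w + 10)/(4w + 14) − (9/4) = (4(9w + 10) − 9(4w + 14)) / (4(4w + 14)) = -86/(4(4w + 14)).
For w > 0 we have 4w + 14 > 4w, so |(9w + 10)/(4w + 14) − (9/4)| = 86/(4(4w + 14)) < 86/(4·4w) = (43/8)/w.
Thus |(9w + 10)/(4w + 14) − (9/4)| < eps whenever w > (43/8)/eps.
Take K = (43/8)/eps. If w > K then |(9w + 10)/(4w + 14) − (9/4)| < (43/8)/w < eps.

K = (43/8)/eps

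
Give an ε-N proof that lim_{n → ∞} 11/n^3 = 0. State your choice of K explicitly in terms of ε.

K = (11/ε)^{1/3}

Suppose ε > 0. For n ≥ 1, |11/n^3 − 0| = 11/n^3.
11/n^3 < ε ⇔ n^3 > 11/ε ⇔ n > (11/ε)^{1/3}.
Take K = (11/ε)^{1/3}. Then n > K implies 11/n^3 < ε.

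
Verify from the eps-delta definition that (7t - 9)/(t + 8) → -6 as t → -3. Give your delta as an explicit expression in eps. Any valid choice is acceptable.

Let eps > 0. We want delta > 0 with 0 < |t + 3| < delta ⇒ |(7t - 9)/(t + 8) + 6| < eps.
Combining over a common denominator, (7t - 9)/(t + 8) + 6 = [(7t - 9)·5 − (-30)·(t + 8)] / [5·(t + 8)] = 65(t + 3) / (5(t + 8)).
So |(7t - 9)/(t + 8) + 6| = 65|t + 3| / (5·|t + 8|).
Restrict delta ≤ 5/2. Then |t + 3| < 5/2 gives |t + 8| = |(t + 3) + 5| ≥ 5 − 5/2 = 5/2.
Hence |(7t - 9)/(t + 8) + 6| < 65|t + 3|/(5·(5/2)) = (26/5)|t + 3|, which is < eps once |t + 3| < (5/26)eps.
Take delta = min(5/2, (5/26)eps). Then 0 < |t + 3| < delta forces both bounds, so |(7t - 9)/(t + 8) + 6| < eps.

delta = min(5/2, (5/26)eps)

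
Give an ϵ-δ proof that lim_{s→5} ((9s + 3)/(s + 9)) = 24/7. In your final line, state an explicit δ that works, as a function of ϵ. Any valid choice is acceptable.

Let ϵ > 0. We want δ > 0 with 0 < |s − 5| < δ ⇒ |(9s + 3)/(s + 9) − (24/7)| < ϵ.
Combining over a common denominator, (9s + 3)/(s + 9) − (24/7) = [(9s + 3)·14 − 48·(s + 9)] / [14·(s + 9)] = 78(s − 5) / (14(s + 9)).
So |(9s + 3)/(s + 9) − (24/7)| = 78|s − 5| / (14·|s + 9|).
Restrict δ ≤ 7. Then |s − 5| < 7 gives |s + 9| = |(s − 5) + 14| ≥ 14 − 7 = 7.
Hence |(9s + 3)/(s + 9) − (24/7)| < 78|s − 5|/(14·7) = (39/49)|s − 5|, which is < ϵ once |s − 5| < (49/39)ϵ.
Take δ = min(7, (49/39)ϵ). Then 0 < |s − 5| < δ forces both bounds, so |(9s + 3)/(s + 9) − (24/7)| < ϵ.

δ = min(7, (49/39)ϵ)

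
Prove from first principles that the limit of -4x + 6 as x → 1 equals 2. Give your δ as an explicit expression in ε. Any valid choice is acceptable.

δ = ε/4

Let ε > 0 be given. We need δ > 0 so that 0 < |x − 1| < δ implies |(-4x + 6) − 2| < ε.
|(-4x + 6) − 2| = |-4x + 4| = 4|x − 1|.
Thus it suffices that |x − 1| < ε/4.
Choosing δ = ε/4 gives |(-4x + 6) − 2| = 4|x − 1| < ε whenever |x − 1| < δ.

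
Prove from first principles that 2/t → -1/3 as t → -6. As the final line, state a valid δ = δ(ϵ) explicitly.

Suppose ϵ > 0. We seek δ > 0 such that 0 < |t + 6| < δ implies |2/t + 1/3| < ϵ.
|2/t + 1/3| = 2·|-6 − t|/(6·|t|) = 2|t + 6|/(6|t|).
Restrict δ ≤ 3. Then |t + 6| < 3 gives |t| > 3, so 6|t| > 18.
Then |2/t + 1/3| < 2|t + 6|/18, which is < ϵ when |t + 6| < 9ϵ.
Take δ = min(3, 9ϵ). Then 0 < |t + 6| < δ gives both |t + 6| < 3 and |t + 6| < 9ϵ, so |2/t + 1/3| < ϵ.

δ = min(3, 9ϵ)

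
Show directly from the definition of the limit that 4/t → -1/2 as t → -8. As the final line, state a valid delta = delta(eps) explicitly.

Let eps > 0 be given. We seek delta > 0 such that 0 < |t + 8| < delta implies |4/t + 1/2| < eps.
|4/t + 1/2| = 4·|-8 − t|/(8·|t|) = 4|t + 8|/(8|t|).
Restrict delta ≤ 4. Then |t + 8| < 4 gives |t| > 4, so 8|t| > 32.
Then |4/t + 1/2| < 4|t + 8|/32, which is < eps when |t + 8| < 8eps.
Take delta = min(4, 8eps). Then 0 < |t + 8| < delta gives both |t + 8| < 4 and |t + 8| < 8eps, so |4/t + 1/2| < eps.

delta = min(4, 8eps)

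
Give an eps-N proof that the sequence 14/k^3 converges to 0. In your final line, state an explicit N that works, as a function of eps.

N = (14/eps)^{1/3}

Fix eps > 0. For k ≥ 1, |14/k^3 − 0| = 14/k^3.
14/k^3 < eps ⇔ k^3 > 14/eps ⇔ k > (14/eps)^{1/3}.
Take N = (14/eps)^{1/3}. Then k > N implies 14/k^3 < eps.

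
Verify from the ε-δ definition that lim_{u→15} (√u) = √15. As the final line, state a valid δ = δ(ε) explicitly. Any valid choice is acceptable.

δ = min(15, √15·ε)

Fix ε > 0. We want δ > 0 such that 0 < |u − 15| < δ implies |√u − √15| < ε.
Multiplying by the conjugate, |√u − √15| = |u − 15|/(√u + √15).
Restrict δ ≤ 15 so that |u − 15| < 15 forces u > 0, and then √u + √15 > √15.
Hence |√u − √15| < |u − 15|/√15, which is < ε once |u − 15| < √15·ε.
Take δ = min(15, √15·ε). If 0 < |u − 15| < δ then u > 0 and |√u − √15| < |u − 15|/√15 < ε.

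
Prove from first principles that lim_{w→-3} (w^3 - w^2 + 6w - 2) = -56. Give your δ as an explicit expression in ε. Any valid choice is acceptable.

δ = min(1, ε/50)

Let ε > 0. We want δ > 0 such that 0 < |w + 3| < δ implies |(w^3 - w^2 + 6w - 2) + 56| < ε.
(w^3 - w^2 + 6w - 2) + 56 = w^3 - w^2 + 6w + 54 = (w + 3)(w^2 - 4w + 18).
So |(w^3 - w^2 + 6w - 2) + 56| = |w + 3|·|w^2 - 4w + 18|.
Require δ ≤ 1. Then |w + 3| < 1 gives |w| < 4, and by the triangle inequality |w^2 - 4w + 18| ≤ 4^2 + 4·4 + 18 = 50.
Hence |(w^3 - w^2 + 6w - 2) + 56| ≤ 50|w + 3| < ε provided |w + 3| < ε/50.
Choosing δ = min(1, ε/50) ensures both conditions, hence |(w^3 - w^2 + 6w - 2) + 56| < ε.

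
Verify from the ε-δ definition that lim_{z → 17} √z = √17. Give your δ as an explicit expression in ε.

δ = min(17, √17·ε)

Fix ε > 0. We want δ > 0 such that 0 < |z − 17| < δ implies |√z − √17| < ε.
Multiplying by the conjugate, |√z − √17| = |z − 17|/(√z + √17).
Restrict δ ≤ 17 so that |z − 17| < 17 forces z > 0, and then √z + √17 > √17.
Hence |√z − √17| < |z − 17|/√17, which is < ε once |z − 17| < √17·ε.
Take δ = min(17, √17·ε). If 0 < |z − 17| < δ then z > 0 and |√z − √17| < |z − 17|/√17 < ε.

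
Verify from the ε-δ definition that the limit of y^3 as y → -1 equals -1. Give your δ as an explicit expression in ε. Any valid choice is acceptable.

δ = min(1, ε/7)

Let ε > 0 be given. We seek δ > 0 with 0 < |y + 1| < δ ⇒ |y^3 + 1| < ε.
Factor: y^3 + 1 = (y + 1)(y^2 - y + 1), so |y^3 + 1| = |y + 1|·|y^2 - y + 1|.
Impose δ ≤ 1 so that |y| < 2; then |y^2 - y + 1| ≤ 7.
Hence |y^3 + 1| ≤ 7|y + 1|, which is < ε once |y + 1| < ε/7.
Take δ = min(1, ε/7). If 0 < |y + 1| < δ then both bounds hold and |y^3 + 1| ≤ 7|y + 1| < 7·(ε/7) = ε.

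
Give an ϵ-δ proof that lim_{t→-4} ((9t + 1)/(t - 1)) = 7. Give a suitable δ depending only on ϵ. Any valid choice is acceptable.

δ = min(5/2, (5/4)ϵ)

Let ϵ > 0. We want δ > 0 with 0 < |t + 4| < δ ⇒ |(9t + 1)/(t - 1) − 7| < ϵ.
Combining over a common denominator, (9t + 1)/(t - 1) − 7 = [(9t + 1)·(-5) − (-35)·(t - 1)] / [(-5)·(t - 1)] = -10(t + 4) / ((-5)(t - 1)).
So |(9t + 1)/(t - 1) − 7| = 10|t + 4| / (5·|t − 1|).
Restrict δ ≤ 5/2. Then |t + 4| < 5/2 gives |t − 1| = |(t + 4) + (-5)| ≥ 5 − 5/2 = 5/2.
Hence |(9t + 1)/(t - 1) − 7| < 10|t + 4|/(5·(5/2)) = (4/5)|t + 4|, which is < ϵ once |t + 4| < (5/4)ϵ.
Take δ = min(5/2, (5/4)ϵ). Then 0 < |t + 4| < δ forces both bounds, so |(9t + 1)/(t - 1) − 7| < ϵ.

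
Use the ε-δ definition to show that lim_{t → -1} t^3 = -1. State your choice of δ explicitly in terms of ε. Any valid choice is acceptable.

Let ε > 0 be given. We seek δ > 0 with 0 < |t + 1| < δ ⇒ |t^3 + 1| < ε.
Factor: t^3 + 1 = (t + 1)(t^2 - t + 1), so |t^3 + 1| = |t + 1|·|t^2 - t + 1|.
Impose δ ≤ 1 so that |t| < 2; then |t^2 - t + 1| ≤ 7.
Hence |t^3 + 1| ≤ 7|t + 1|, which is < ε once |t + 1| < ε/7.
Take δ = min(1, ε/7). If 0 < |t + 1| < δ then both bounds hold and |t^3 + 1| ≤ 7|t + 1| < 7·(ε/7) = ε.

δ = min(1, ε/7)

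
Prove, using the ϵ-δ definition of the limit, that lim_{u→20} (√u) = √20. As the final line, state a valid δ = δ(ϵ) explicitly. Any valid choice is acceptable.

Fix ϵ > 0. We want δ > 0 such that 0 < |u − 20| < δ implies |√u − √20| < ϵ.
Multiplying by the conjugate, |√u − √20| = |u − 20|/(√u + √20).
Restrict δ ≤ 20 so that |u − 20| < 20 forces u > 0, and then √u + √20 > √20.
Hence |√u − √20| < |u − 20|/√20, which is < ϵ once |u − 20| < √20·ϵ.
Take δ = min(20, √20·ϵ). If 0 < |u − 20| < δ then u > 0 and |√u − √20| < |u − 20|/√20 < ϵ.

δ = min(20, √20·ϵ)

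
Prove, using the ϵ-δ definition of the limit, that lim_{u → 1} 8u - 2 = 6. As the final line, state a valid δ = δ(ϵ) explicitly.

δ = ϵ/8

Fix ϵ > 0. We need δ > 0 so that 0 < |u − 1| < δ implies |(8u - 2) − 6| < ϵ.
Since (8u - 2) − 6 = 8(u − 1), we have |(8u - 2) − 6| = 8|u − 1|.
Thus it suffices that |u − 1| < ϵ/8.
Take δ = ϵ/8. If 0 < |u − 1| < δ then |(8u - 2) − 6| = 8|u − 1| < 8·(ϵ/8) = ϵ.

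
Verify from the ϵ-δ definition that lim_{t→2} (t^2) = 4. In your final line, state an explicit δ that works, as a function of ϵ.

δ = min(1, ϵ/5)

Suppose ϵ > 0. We seek δ > 0 with 0 < |t − 2| < δ ⇒ |t^2 − 4| < ϵ.
Factor: t^2 − 4 = (t − 2)(t + 2), so |t^2 − 4| = |t − 2|·|t + 2|.
Impose δ ≤ 1 so that |t| < 3; then |t + 2| ≤ 5.
Hence |t^2 − 4| ≤ 5|t − 2|, which is < ϵ once |t − 2| < ϵ/5.
Take δ = min(1, ϵ/5). If 0 < |t − 2| < δ then both bounds hold and |t^2 − 4| ≤ 5|t − 2| < 5·(ϵ/5) = ϵ.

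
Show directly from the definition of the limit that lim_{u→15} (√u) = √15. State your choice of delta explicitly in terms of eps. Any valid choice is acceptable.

delta = min(15, √15·eps)

Fix eps > 0. We want delta > 0 such that 0 < |u − 15| < delta implies |√u − √15| < eps.
Rationalise: √u − √15 = (u − 15)/(√u + √15), so |√u − √15| = |u − 15|/(√u + √15).
Restrict delta ≤ 15 so that |u − 15| < 15 forces u > 0, and then √u + √15 > √15.
Hence |√u − √15| < |u − 15|/√15, which is < eps once |u − 15| < √15·eps.
Take delta = min(15, √15·eps). If 0 < |u − 15| < delta then u > 0 and |√u − √15| < |u − 15|/√15 < eps.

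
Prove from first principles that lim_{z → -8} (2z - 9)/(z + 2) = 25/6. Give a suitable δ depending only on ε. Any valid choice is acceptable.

δ = min(3, (18/13)ε)

Fix ε > 0. We want δ > 0 with 0 < |z + 8| < δ ⇒ |(2z - 9)/(z + 2) − (25/6)| < ε.
Combining over a common denominator, (2z - 9)/(z + 2) − (25/6) = [(2z - 9)·(-6) − (-25)·(z + 2)] / [(-6)·(z + 2)] = 13(z + 8) / ((-6)(z + 2)).
So |(2z - 9)/(z + 2) − (25/6)| = 13|z + 8| / (6·|z + 2|).
Require δ ≤ 3, so |z + 2| ≥ |-6| − |z + 8| > 6 − 3 = 3.
Hence |(2z - 9)/(z + 2) − (25/6)| < 13|z + 8|/(6·3) = (13/18)|z + 8|, which is < ε once |z + 8| < (18/13)ε.
Take δ = min(3, (18/13)ε). Then 0 < |z + 8| < δ forces both bounds, so |(2z - 9)/(z + 2) − (25/6)| < ε.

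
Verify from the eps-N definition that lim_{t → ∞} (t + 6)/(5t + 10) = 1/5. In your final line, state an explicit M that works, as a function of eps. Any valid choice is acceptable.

M = (4/5)/eps

Let eps > 0 be given. We seek M > 0 such that t > M implies |(t + 6)/(5t + 10) − (1/5)| < eps.
(t + 6)/(5t + 10) − (1/5) = (5(t + 6) − (5t + 10)) / (5(5t + 10)) = 20/(5(5t + 10)).
For t > 0 we have 5t + 10 > 5t, so |(t + 6)/(5t + 10) − (1/5)| = 20/(5(5t + 10)) < 20/(5·5t) = (4/5)/t.
Thus |(t + 6)/(5t + 10) − (1/5)| < eps whenever t > (4/5)/eps.
Take M = (4/5)/eps. If t > M then |(t + 6)/(5t + 10) − (1/5)| < (4/5)/t < eps.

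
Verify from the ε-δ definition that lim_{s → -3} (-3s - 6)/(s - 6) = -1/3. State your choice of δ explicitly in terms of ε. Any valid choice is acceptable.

δ = min(9/2, (27/16)ε)

Fix ε > 0. We want δ > 0 with 0 < |s + 3| < δ ⇒ |(-3s - 6)/(s - 6) + 1/3| < ε.
Combining over a common denominator, (-3s - 6)/(s - 6) + 1/3 = [(-3s - 6)·(-9) − 3·(s - 6)] / [(-9)·(s - 6)] = 24(s + 3) / ((-9)(s - 6)).
So |(-3s - 6)/(s - 6) + 1/3| = 24|s + 3| / (9·|s − 6|).
Restrict δ ≤ 9/2. Then |s + 3| < 9/2 gives |s − 6| = |(s + 3) + (-9)| ≥ 9 − 9/2 = 9/2.
Hence |(-3s - 6)/(s - 6) + 1/3| < 24|s + 3|/(9·(9/2)) = (16/27)|s + 3|, which is < ε once |s + 3| < (27/16)ε.
Take δ = min(9/2, (27/16)ε). Then 0 < |s + 3| < δ forces both bounds, so |(-3s - 6)/(s - 6) + 1/3| < ε.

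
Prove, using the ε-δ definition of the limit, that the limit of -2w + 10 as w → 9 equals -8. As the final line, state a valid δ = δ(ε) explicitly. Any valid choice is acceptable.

δ = ε/2

Fix ε > 0. We need δ > 0 so that 0 < |w − 9| < δ implies |(-2w + 10) + 8| < ε.
Since (-2w + 10) + 8 = -2(w − 9), we have |(-2w + 10) + 8| = 2|w − 9|.
So 2|w − 9| < ε exactly when |w − 9| < ε/2.
Take δ = ε/2. If 0 < |w − 9| < δ then |(-2w + 10) + 8| = 2|w − 9| < 2·(ε/2) = ε.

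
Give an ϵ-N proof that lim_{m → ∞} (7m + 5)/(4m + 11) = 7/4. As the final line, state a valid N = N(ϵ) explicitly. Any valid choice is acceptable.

N = (57/16)/ϵ

Let ϵ > 0 be given. For m ≥ 1, |(7m + 5)/(4m + 11) − (7/4)| = |-57|/(4(4m + 11)) = 57/(4(4m + 11)).
Since 4m + 11 ≥ 4m for m ≥ 1, this is ≤ 57/(4·4m) = (57/16)/m.
So |(7m + 5)/(4m + 11) − (7/4)| < ϵ whenever m > (57/16)/ϵ.
Take N = (57/16)/ϵ. If m > N then |(7m + 5)/(4m + 11) − (7/4)| ≤ (57/16)/m < ϵ.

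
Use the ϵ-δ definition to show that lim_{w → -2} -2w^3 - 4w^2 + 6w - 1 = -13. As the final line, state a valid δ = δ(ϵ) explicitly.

Let ϵ > 0. We want δ > 0 such that 0 < |w + 2| < δ implies |(-2w^3 - 4w^2 + 6w - 1) + 13| < ϵ.
(-2w^3 - 4w^2 + 6w - 1) + 13 = -2w^3 - 4w^2 + 6w + 12 = (w + 2)(-2w^2 + 6).
So |(-2w^3 - 4w^2 + 6w - 1) + 13| = |w + 2|·|-2w^2 + 6|.
Assume first that |w + 2| < 1, so |w| < 3. Then |-2w^2 + 6| ≤ 2·3^2 + 6 = 24.
Hence |(-2w^3 - 4w^2 + 6w - 1) + 13| ≤ 24|w + 2| < ϵ provided |w + 2| < ϵ/24.
Choosing δ = min(1, ϵ/24) ensures both conditions, hence |(-2w^3 - 4w^2 + 6w - 1) + 13| < ϵ.

δ = min(1, ϵ/24)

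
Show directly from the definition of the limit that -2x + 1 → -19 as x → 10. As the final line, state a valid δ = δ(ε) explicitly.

Fix ε > 0. We need δ > 0 so that 0 < |x − 10| < δ implies |(-2x + 1) + 19| < ε.
Since (-2x + 1) + 19 = -2(x − 10), we have |(-2x + 1) + 19| = 2|x − 10|.
Thus it suffices that |x − 10| < ε/2.
Choosing δ = ε/2 gives |(-2x + 1) + 19| = 2|x − 10| < ε whenever |x − 10| < δ.

δ = ε/2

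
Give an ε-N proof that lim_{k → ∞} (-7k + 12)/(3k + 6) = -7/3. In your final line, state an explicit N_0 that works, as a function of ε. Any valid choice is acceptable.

Let ε > 0 be given. For k ≥ 1, |(-7k + 12)/(3k + 6) + 7/3| = |78|/(3(3k + 6)) = 78/(3(3k + 6)).
Since 3k + 6 ≥ 3k for k ≥ 1, this is ≤ 78/(3·3k) = (26/3)/k.
So |(-7k + 12)/(3k + 6) + 7/3| < ε whenever k > (26/3)/ε.
Take N_0 = (26/3)/ε. If k > N_0 then |(-7k + 12)/(3k + 6) + 7/3| ≤ (26/3)/k < ε.

N_0 = (26/3)/ε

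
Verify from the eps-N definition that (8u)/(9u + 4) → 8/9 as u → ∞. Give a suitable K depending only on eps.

K = (32/81)/eps

Suppose eps > 0. We seek K > 0 such that u > K implies |(8u)/(9u + 4) − (8/9)| < eps.
(8u)/(9u + 4) − (8/9) = (9(8u) − 8(9u + 4)) / (9(9u + 4)) = -32/(9(9u + 4)).
For u > 0 we have 9u + 4 > 9u, so |(8u)/(9u + 4) − (8/9)| = 32/(9(9u + 4)) < 32/(9·9u) = (32/81)/u.
Thus |(8u)/(9u + 4) − (8/9)| < eps whenever u > (32/81)/eps.
Take K = (32/81)/eps. If u > K then |(8u)/(9u + 4) − (8/9)| < (32/81)/u < eps.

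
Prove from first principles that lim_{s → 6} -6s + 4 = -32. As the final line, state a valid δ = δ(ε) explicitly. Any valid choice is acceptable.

Fix ε > 0. We need δ > 0 so that 0 < |s − 6| < δ implies |(-6s + 4) + 32| < ε.
Since (-6s + 4) + 32 = -6(s − 6), we have |(-6s + 4) + 32| = 6|s − 6|.
Thus it suffices that |s − 6| < ε/6.
Take δ = ε/6. If 0 < |s − 6| < δ then |(-6s + 4) + 32| = 6|s − 6| < 6·(ε/6) = ε.

δ = ε/6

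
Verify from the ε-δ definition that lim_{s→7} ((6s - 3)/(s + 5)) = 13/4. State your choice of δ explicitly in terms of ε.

δ = min(6, (24/11)ε)

Suppose ε > 0. We want δ > 0 with 0 < |s − 7| < δ ⇒ |(6s - 3)/(s + 5) − (13/4)| < ε.
Combining over a common denominator, (6s - 3)/(s + 5) − (13/4) = [(6s - 3)·12 − 39·(s + 5)] / [12·(s + 5)] = 33(s − 7) / (12(s + 5)).
So |(6s - 3)/(s + 5) − (13/4)| = 33|s − 7| / (12·|s + 5|).
Restrict δ ≤ 6. Then |s − 7| < 6 gives |s + 5| = |(s − 7) + 12| ≥ 12 − 6 = 6.
Hence |(6s - 3)/(s + 5) − (13/4)| < 33|s − 7|/(12·6) = (11/24)|s − 7|, which is < ε once |s − 7| < (24/11)ε.
Take δ = min(6, (24/11)ε). Then 0 < |s − 7| < δ forces both bounds, so |(6s - 3)/(s + 5) − (13/4)| < ε.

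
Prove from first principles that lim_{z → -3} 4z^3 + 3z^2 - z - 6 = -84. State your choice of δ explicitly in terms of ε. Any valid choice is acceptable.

δ = min(2, ε/171)

Let ε > 0. We want δ > 0 such that 0 < |z + 3| < δ implies |(4z^3 + 3z^2 - z - 6) + 84| < ε.
(4z^3 + 3z^2 - z - 6) + 84 = 4z^3 + 3z^2 - z + 78 = (z + 3)(4z^2 - 9z + 26).
So |(4z^3 + 3z^2 - z - 6) + 84| = |z + 3|·|4z^2 - 9z + 26|.
Require δ ≤ 2. Then |z + 3| < 2 gives |z| < 5, and by the triangle inequality |4z^2 - 9z + 26| ≤ 4·5^2 + 9·5 + 26 = 171.
Hence |(4z^3 + 3z^2 - z - 6) + 84| ≤ 171|z + 3| < ε provided |z + 3| < ε/171.
Take δ = min(2, ε/171). Then 0 < |z + 3| < δ gives both |z + 3| < 2 and |z + 3| < ε/171, so |(4z^3 + 3z^2 - z - 6) + 84| < ε.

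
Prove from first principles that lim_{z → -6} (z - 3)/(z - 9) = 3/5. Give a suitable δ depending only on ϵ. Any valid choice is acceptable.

Let ϵ > 0. We want δ > 0 with 0 < |z + 6| < δ ⇒ |(z - 3)/(z - 9) − (3/5)| < ϵ.
Combining over a common denominator, (z - 3)/(z - 9) − (3/5) = [(z - 3)·(-15) − (-9)·(z - 9)] / [(-15)·(z - 9)] = -6(z + 6) / ((-15)(z - 9)).
So |(z - 3)/(z - 9) − (3/5)| = 6|z + 6| / (15·|z − 9|).
Restrict δ ≤ 15/2. Then |z + 6| < 15/2 gives |z − 9| = |(z + 6) + (-15)| ≥ 15 − 15/2 = 15/2.
Hence |(z - 3)/(z - 9) − (3/5)| < 6|z + 6|/(15·(15/2)) = (4/75)|z + 6|, which is < ϵ once |z + 6| < (75/4)ϵ.
Take δ = min(15/2, (75/4)ϵ). Then 0 < |z + 6| < δ forces both bounds, so |(z - 3)/(z - 9) − (3/5)| < ϵ.

δ = min(15/2, (75/4)ϵ)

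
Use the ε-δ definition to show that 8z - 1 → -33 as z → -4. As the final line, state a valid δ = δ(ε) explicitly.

Let ε > 0. We need δ > 0 so that 0 < |z + 4| < δ implies |(8z - 1) + 33| < ε.
|(8z - 1) + 33| = |8z + 32| = 8|z + 4|.
Thus it suffices that |z + 4| < ε/8.
Choosing δ = ε/8 gives |(8z - 1) + 33| = 8|z + 4| < ε whenever |z + 4| < δ.

δ = ε/8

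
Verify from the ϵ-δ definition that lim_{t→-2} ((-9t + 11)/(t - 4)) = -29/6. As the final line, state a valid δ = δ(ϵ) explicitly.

Fix ϵ > 0. We want δ > 0 with 0 < |t + 2| < δ ⇒ |(-9t + 11)/(t - 4) + 29/6| < ϵ.
Combining over a common denominator, (-9t + 11)/(t - 4) + 29/6 = [(-9t + 11)·(-6) − 29·(t - 4)] / [(-6)·(t - 4)] = 25(t + 2) / ((-6)(t - 4)).
So |(-9t + 11)/(t - 4) + 29/6| = 25|t + 2| / (6·|t − 4|).
Require δ ≤ 3, so |t − 4| ≥ |-6| − |t + 2| > 6 − 3 = 3.
Hence |(-9t + 11)/(t - 4) + 29/6| < 25|t + 2|/(6·3) = (25/18)|t + 2|, which is < ϵ once |t + 2| < (18/25)ϵ.
Take δ = min(3, (18/25)ϵ). Then 0 < |t + 2| < δ forces both bounds, so |(-9t + 11)/(t - 4) + 29/6| < ϵ.

δ = min(3, (18/25)ϵ)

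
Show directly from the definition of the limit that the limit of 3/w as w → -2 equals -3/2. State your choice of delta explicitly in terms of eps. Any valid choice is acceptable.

delta = min(1, (2/3)eps)

Let eps > 0 be given. We seek delta > 0 such that 0 < |w + 2| < delta implies |3/w + 3/2| < eps.
|3/w + 3/2| = 3·|-2 − w|/(2·|w|) = 3|w + 2|/(2|w|).
Require delta ≤ 1 so that |w| > 2 − 1 = 1, hence 2|w| > 2.
Then |3/w + 3/2| < 3|w + 2|/2, which is < eps when |w + 2| < (2/3)eps.
Take delta = min(1, (2/3)eps). Then 0 < |w + 2| < delta gives both |w + 2| < 1 and |w + 2| < (2/3)eps, so |3/w + 3/2| < eps.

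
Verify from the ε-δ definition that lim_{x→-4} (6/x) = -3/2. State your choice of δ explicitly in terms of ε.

Let ε > 0 be given. We seek δ > 0 such that 0 < |x + 4| < δ implies |6/x + 3/2| < ε.
|6/x + 3/2| = 6·|-4 − x|/(4·|x|) = 6|x + 4|/(4|x|).
Require δ ≤ 2 so that |x| > 4 − 2 = 2, hence 4|x| > 8.
Then |6/x + 3/2| < 6|x + 4|/8, which is < ε when |x + 4| < (4/3)ε.
Take δ = min(2, (4/3)ε). Then 0 < |x + 4| < δ gives both |x + 4| < 2 and |x + 4| < (4/3)ε, so |6/x + 3/2| < ε.

δ = min(2, (4/3)ε)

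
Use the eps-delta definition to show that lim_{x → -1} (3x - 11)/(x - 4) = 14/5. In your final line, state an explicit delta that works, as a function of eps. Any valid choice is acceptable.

Let eps > 0 be given. We want delta > 0 with 0 < |x + 1| < delta ⇒ |(3x - 11)/(x - 4) − (14/5)| < eps.
Combining over a common denominator, (3x - 11)/(x - 4) − (14/5) = [(3x - 11)·(-5) − (-14)·(x - 4)] / [(-5)·(x - 4)] = -1(x + 1) / ((-5)(x - 4)).
So |(3x - 11)/(x - 4) − (14/5)| = |x + 1| / (5·|x − 4|).
Restrict delta ≤ 5/2. Then |x + 1| < 5/2 gives |x − 4| = |(x + 1) + (-5)| ≥ 5 − 5/2 = 5/2.
Hence |(3x - 11)/(x - 4) − (14/5)| < |x + 1|/(5·(5/2)) = (2/25)|x + 1|, which is < eps once |x + 1| < (25/2)eps.
Take delta = min(5/2, (25/2)eps). Then 0 < |x + 1| < delta forces both bounds, so |(3x - 11)/(x - 4) − (14/5)| < eps.

delta = min(5/2, (25/2)eps)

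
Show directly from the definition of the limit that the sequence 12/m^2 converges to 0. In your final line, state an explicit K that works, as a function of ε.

Let ε > 0. For m ≥ 1, |12/m^2 − 0| = 12/m^2.
12/m^2 < ε ⇔ m^2 > 12/ε ⇔ m > (12/ε)^{1/2}.
Take K = (12/ε)^{1/2}. Then m > K implies 12/m^2 < ε.

K = (12/ε)^{1/2}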